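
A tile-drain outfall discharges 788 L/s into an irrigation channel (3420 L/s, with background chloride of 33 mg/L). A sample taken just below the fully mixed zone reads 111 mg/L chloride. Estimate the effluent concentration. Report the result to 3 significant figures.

450 mg/L

Mass balance: 3420·33.00 + 788.0·Cₑ = 4208·111.0
→ Cₑ = (4208·111.0 − 3420·33.00) / 788.0 = 449.5 mg/L.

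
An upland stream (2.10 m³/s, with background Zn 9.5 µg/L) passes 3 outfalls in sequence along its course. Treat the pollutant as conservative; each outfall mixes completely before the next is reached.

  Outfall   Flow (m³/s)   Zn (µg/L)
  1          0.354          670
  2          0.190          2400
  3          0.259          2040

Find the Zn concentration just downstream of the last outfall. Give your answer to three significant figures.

428 µg/L

After outfall 1: Q = 2.100 + 0.3540 = 2.454 m³/s; C = (2.100·9.500 + 0.3540·670.0)/2.454 = 104.8 µg/L.
After outfall 2: Q = 2.454 + 0.1900 = 2.644 m³/s; C = (2.454·104.8 + 0.1900·2400)/2.644 = 269.7 µg/L.
After outfall 3: Q = 2.644 + 0.2590 = 2.903 m³/s; C = (2.644·269.7 + 0.2590·2040)/2.903 = 427.7 µg/L.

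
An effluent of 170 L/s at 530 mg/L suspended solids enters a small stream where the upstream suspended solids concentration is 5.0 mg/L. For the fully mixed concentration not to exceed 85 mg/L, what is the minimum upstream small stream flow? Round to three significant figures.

Set C_mix = 85: (Q·5.000 + 170.0·530.0) / (Q + 170.0) = 85
→ Q = 170.0·(530.0 − 85)/(85 − 5.000) = 945.6 L/s.

946 L/s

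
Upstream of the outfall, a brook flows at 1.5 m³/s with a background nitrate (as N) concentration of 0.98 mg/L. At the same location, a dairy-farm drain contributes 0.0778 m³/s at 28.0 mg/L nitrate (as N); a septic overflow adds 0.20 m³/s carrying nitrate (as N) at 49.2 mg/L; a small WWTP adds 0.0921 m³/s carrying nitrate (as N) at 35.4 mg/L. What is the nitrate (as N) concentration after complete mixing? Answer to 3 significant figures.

Conservation of mass: C = (1.500·0.9800 + 0.07780·28.00 + 0.2000·49.20 + 0.09210·35.40) / 1.870 = 16.75/1.870 = 8.957 mg/L.

8.96 mg/L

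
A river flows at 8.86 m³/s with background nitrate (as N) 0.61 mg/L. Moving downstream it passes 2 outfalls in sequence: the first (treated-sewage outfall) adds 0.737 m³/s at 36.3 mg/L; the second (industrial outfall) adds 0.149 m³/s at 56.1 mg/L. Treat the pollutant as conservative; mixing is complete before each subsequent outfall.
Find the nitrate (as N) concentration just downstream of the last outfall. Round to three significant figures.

After outfall 1: Q = 8.860 + 0.7370 = 9.597 m³/s; C = (8.860·0.6100 + 0.7370·36.30)/9.597 = 3.351 mg/L.
After outfall 2: Q = 9.597 + 0.1490 = 9.746 m³/s; C = (9.597·3.351 + 0.1490·56.10)/9.746 = 4.157 mg/L.

4.16 mg/L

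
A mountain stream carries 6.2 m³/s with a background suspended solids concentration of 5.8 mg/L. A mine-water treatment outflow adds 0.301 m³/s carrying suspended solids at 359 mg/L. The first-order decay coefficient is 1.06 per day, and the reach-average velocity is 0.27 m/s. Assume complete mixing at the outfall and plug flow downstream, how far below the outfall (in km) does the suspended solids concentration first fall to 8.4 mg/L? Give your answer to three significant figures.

21.3 km

Mass balance: C = (6.200·5.800 + 0.3010·359.0) / 6.501 = 144.0/6.501 = 22.15 mg/L.
Set 22.15·exp(−k·t) = 8.4 → t = ln(22.15/8.4)/k = 79040 s = 21.96 h.
Distance = v·t = 0.27·79040 = 21340 m = 21.34 km.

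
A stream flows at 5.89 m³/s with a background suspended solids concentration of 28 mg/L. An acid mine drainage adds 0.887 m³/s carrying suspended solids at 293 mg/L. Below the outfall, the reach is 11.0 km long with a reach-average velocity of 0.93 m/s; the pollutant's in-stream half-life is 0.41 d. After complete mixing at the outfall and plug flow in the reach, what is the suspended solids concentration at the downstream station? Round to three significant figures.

49.7 mg/L

After mixing, C = (5.890·28.00 + 0.8870·293.0) / 6.777 = 424.8/6.777 = 62.68 mg/L.
Travel time t = 11.0·1000 / 0.93 = 11830 s = 3.286 h.
Half-life 0.41 d → k = ln 2 / 0.41 = 1.691 d⁻¹.
First-order decay: C = 62.68·exp(−k·t) = 62.68·0.7934 = 49.73 mg/L.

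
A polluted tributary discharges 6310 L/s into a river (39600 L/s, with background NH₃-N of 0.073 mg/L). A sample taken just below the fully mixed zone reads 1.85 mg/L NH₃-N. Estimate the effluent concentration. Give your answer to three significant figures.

13.0 mg/L

Mass balance: 39600·0.07300 + 6310·Cₑ = 45910·1.850
→ Cₑ = (45910·1.850 − 39600·0.07300) / 6310 = 13.00 mg/L.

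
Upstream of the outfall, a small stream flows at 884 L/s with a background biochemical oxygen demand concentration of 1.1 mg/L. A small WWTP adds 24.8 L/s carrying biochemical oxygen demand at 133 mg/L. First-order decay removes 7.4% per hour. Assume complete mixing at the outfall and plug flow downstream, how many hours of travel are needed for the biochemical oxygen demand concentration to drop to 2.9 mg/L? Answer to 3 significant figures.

6.28 h

Mass balance: C = (884.0·1.100 + 24.80·133.0) / 908.8 = 4271/908.8 = 4.699 mg/L.
7.4%/h lost → k = −ln(1 − 0.074) = 0.07688 h⁻¹.
4.699·exp(−k·t) = 2.9 → t = ln(4.699/2.9)/k = 22600 s = 6.279 h.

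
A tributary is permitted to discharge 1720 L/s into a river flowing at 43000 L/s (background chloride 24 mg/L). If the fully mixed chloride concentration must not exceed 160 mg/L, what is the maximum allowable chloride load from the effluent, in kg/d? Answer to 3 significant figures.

Mass balance at the limit: 43000·24.00 + 1720·Cₑ = 44720·160 → Cₑ = 3560 mg/L.
1720 L/s = 1.720 m³/s. Load = 1.720 m³/s × 3560 g/m³ × 86 400 s/d = 529000 kg/d.

529000 kg/d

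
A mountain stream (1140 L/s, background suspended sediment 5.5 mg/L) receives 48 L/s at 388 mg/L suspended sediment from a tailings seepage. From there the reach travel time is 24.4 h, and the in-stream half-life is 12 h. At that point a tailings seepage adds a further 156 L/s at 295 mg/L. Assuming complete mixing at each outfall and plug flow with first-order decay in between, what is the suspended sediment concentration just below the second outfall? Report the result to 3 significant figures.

Mass balance: C = (1140·5.500 + 48.00·388.0) / 1188 = 24890/1188 = 20.95 mg/L; combined flow 1188 L/s.
Half-life 12 h → k = ln 2 / 12 = 0.05776 h⁻¹ = 1.386 d⁻¹.
Decay over the reach: 20.95·exp(−kt) = 20.95·0.2443 = 5.119 mg/L.
Second outfall: C = (1188·5.119 + 156.0·295.0)/1344 = 38.77 mg/L.

38.8 mg/L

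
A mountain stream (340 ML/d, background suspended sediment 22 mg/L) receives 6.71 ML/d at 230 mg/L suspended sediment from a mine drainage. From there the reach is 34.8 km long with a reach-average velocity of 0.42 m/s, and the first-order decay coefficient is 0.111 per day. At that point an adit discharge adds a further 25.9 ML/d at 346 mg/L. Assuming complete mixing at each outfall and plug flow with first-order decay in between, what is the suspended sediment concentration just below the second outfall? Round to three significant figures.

45.8 mg/L

Mass balance: C = (340.0·22.00 + 6.710·230.0) / 346.7 = 9023/346.7 = 26.03 mg/L; combined flow 346.7 ML/d.
Travel time t = 34.8·1000 / 0.42 = 82860 s = 23.02 h.
First-order decay: C = 26.03·exp(−k·t) = 26.03·0.8990 = 23.40 mg/L.
At the second outfall, C = (346.7·23.40 + 25.90·346.0) / (346.7 + 25.90) = 45.82 mg/L.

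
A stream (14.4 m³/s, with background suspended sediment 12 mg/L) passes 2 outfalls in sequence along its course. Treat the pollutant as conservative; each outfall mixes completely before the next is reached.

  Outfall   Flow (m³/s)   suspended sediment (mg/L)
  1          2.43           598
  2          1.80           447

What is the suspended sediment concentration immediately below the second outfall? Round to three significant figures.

130 mg/L

After outfall 1: Q = 14.40 + 2.430 = 16.83 m³/s; C = (14.40·12.00 + 2.430·598.0)/16.83 = 96.61 mg/L.
After outfall 2: Q = 16.83 + 1.800 = 18.63 m³/s; C = (16.83·96.61 + 1.800·447.0)/18.63 = 130.5 mg/L.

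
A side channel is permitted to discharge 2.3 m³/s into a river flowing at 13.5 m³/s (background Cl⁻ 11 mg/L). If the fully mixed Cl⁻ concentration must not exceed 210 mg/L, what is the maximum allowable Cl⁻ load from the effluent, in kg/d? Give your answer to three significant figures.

Mass balance at the limit: 13.50·11.00 + 2.300·Cₑ = 15.80·210 → Cₑ = 1378 mg/L.
Load = 2.300 m³/s × 1378 g/m³ × 86 400 s/d = 273800 kg/d.

274000 kg/d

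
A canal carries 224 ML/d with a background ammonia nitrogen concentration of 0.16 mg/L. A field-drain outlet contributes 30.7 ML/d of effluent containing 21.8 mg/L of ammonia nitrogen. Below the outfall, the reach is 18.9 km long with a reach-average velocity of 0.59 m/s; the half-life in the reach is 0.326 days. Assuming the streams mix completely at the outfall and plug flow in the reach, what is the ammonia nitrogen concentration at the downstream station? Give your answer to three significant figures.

1.26 mg/L

After mixing, C = (224.0·0.1600 + 30.70·21.80) / 254.7 = 705.1/254.7 = 2.768 mg/L.
Travel time t = 18.9·1000 / 0.59 = 32030 s = 8.898 h.
Half-life 0.326 d → k = ln 2 / 0.326 = 2.126 d⁻¹.
Decay over the reach: 2.768·exp(−kt) = 2.768·0.4546 = 1.259 mg/L.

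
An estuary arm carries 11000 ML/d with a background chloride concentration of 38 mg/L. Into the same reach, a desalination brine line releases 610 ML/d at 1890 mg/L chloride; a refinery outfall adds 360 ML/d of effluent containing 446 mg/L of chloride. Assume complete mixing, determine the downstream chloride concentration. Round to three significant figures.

145 mg/L

After mixing, C = (11000·38.00 + 610.0·1890 + 360.0·446.0) / 11970 = 1731000/11970 = 144.6 mg/L.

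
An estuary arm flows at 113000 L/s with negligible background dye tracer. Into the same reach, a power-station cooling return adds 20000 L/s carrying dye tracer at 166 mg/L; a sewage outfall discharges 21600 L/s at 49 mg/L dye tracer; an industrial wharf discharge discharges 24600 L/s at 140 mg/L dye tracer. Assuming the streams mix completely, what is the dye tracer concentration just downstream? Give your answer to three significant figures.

Mixed concentration C = ΣQC/ΣQ = (113000·0 + 20000·166.0 + 21600·49.00 + 24600·140.0) / 179200 = 7822000/179200 = 43.65 mg/L.

43.7 mg/L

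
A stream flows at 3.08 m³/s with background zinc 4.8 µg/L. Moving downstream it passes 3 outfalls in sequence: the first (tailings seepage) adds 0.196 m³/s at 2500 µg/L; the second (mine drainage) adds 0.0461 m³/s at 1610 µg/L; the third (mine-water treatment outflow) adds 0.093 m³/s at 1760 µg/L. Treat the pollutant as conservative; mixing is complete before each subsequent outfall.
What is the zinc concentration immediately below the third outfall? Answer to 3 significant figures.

217 µg/L

Outfall 1: combined Q = 3.276 m³/s; C = (3.080·4.800 + 0.1960·2500)/3.276 = 154.1 µg/L.
Outfall 2: combined Q = 3.322 m³/s; C = (3.276·154.1 + 0.04610·1610)/3.322 = 174.3 µg/L.
Outfall 3: combined Q = 3.415 m³/s; C = (3.322·174.3 + 0.09300·1760)/3.415 = 217.5 µg/L.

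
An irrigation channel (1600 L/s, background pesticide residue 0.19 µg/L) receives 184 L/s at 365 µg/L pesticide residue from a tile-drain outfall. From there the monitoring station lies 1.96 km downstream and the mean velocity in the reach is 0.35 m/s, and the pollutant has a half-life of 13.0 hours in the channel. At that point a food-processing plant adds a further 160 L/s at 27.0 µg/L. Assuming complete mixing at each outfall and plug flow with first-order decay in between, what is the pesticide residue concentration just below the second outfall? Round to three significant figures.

34.2 µg/L

Flow-weighted average: C = (1600·0.1900 + 184.0·365.0) / 1784 = 67460/1784 = 37.82 µg/L; combined flow 1784 L/s.
Travel time t = 1.96·1000 / 0.35 = 5600 s = 1.556 h.
Half-life 13.0 h → k = ln 2 / 13.0 = 0.05332 h⁻¹ = 1.280 d⁻¹.
After decay, C = 37.82 × e^(−kt) = 37.82 × 0.9204 = 34.81 µg/L.
At the second outfall, C = (1784·34.81 + 160.0·27.00) / (1784 + 160.0) = 34.16 µg/L.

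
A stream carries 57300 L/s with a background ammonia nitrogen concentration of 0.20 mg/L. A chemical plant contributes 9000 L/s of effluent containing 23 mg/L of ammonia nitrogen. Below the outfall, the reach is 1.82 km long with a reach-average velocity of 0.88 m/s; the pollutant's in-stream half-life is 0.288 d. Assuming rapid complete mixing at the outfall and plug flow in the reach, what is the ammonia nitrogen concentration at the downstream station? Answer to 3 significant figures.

Mixed concentration C = ΣQC/ΣQ = (57300·0.2000 + 9000·23.00) / 66300 = 218500/66300 = 3.295 mg/L.
Travel time t = 1.82·1000 / 0.88 = 2068 s = 0.5745 h.
Half-life 0.288 d → k = ln 2 / 0.288 = 2.407 d⁻¹.
Decay over the reach: 3.295·exp(−kt) = 3.295·0.9440 = 3.111 mg/L.

3.11 mg/L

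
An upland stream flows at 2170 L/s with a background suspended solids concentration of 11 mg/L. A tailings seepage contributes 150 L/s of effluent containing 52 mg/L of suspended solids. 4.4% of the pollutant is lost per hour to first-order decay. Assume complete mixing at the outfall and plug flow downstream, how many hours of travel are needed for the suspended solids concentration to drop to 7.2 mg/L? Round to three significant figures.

Conservation of mass: C = (2170·11.00 + 150.0·52.00) / 2320 = 31670/2320 = 13.65 mg/L.
4.4%/h lost → k = −ln(1 − 0.044) = 0.04500 h⁻¹.
13.65·exp(−k·t) = 7.2 → t = ln(13.65/7.2)/k = 51180 s = 14.22 h.

14.2 h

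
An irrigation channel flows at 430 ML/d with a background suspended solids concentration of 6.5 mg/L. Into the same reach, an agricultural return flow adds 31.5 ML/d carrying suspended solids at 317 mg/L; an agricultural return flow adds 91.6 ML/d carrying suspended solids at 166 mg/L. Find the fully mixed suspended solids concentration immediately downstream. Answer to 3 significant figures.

50.6 mg/L

Mixed concentration C = ΣQC/ΣQ = (430.0·6.500 + 31.50·317.0 + 91.60·166.0) / 553.1 = 27990/553.1 = 50.60 mg/L.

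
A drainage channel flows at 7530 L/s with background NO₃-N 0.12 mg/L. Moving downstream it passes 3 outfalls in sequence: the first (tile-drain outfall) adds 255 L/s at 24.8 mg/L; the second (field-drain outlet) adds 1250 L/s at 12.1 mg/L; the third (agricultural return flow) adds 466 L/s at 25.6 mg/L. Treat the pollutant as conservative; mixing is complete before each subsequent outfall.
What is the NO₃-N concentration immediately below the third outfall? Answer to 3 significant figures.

After outfall 1: Q = 7530 + 255.0 = 7785 L/s; C = (7530·0.1200 + 255.0·24.80)/7785 = 0.9284 mg/L.
After outfall 2: Q = 7785 + 1250 = 9035 L/s; C = (7785·0.9284 + 1250·12.10)/9035 = 2.474 mg/L.
After outfall 3: Q = 9035 + 466.0 = 9501 L/s; C = (9035·2.474 + 466.0·25.60)/9501 = 3.608 mg/L.

3.61 mg/L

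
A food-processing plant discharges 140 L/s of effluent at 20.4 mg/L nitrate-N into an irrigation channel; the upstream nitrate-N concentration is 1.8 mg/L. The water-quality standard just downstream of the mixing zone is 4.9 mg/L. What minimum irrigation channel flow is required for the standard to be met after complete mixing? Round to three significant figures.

Set C_mix = 4.9: (Q·1.800 + 140.0·20.40) / (Q + 140.0) = 4.9
→ Q = 140.0·(20.40 − 4.9)/(4.9 − 1.800) = 700.0 L/s.

700 L/s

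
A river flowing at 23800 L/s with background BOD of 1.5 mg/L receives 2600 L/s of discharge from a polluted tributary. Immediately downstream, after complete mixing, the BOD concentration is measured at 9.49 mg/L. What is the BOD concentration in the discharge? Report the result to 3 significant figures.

82.6 mg/L

Mass balance: 23800·1.500 + 2600·Cₑ = 26400·9.490
→ Cₑ = (26400·9.490 − 23800·1.500) / 2600 = 82.63 mg/L.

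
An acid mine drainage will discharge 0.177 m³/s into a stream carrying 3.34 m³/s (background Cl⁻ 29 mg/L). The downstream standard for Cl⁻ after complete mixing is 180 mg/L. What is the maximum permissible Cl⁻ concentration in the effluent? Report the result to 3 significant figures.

At the limit, (Qr·Cr + Qe·Cₑ)/(Qr + Qe) = 180:
Cₑ = (3.517·180 − 3.340·29.00) / 0.1770 = 3029 mg/L.

3030 mg/L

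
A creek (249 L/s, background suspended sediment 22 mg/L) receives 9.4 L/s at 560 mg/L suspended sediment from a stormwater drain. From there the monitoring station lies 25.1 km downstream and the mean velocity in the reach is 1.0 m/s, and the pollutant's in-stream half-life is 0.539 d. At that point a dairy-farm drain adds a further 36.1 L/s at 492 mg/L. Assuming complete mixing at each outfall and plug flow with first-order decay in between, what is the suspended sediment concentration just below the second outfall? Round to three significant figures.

Flow-weighted average: C = (249.0·22.00 + 9.400·560.0) / 258.4 = 10740/258.4 = 41.57 mg/L; combined flow 258.4 L/s.
Travel time t = 25.1·1000 / 1.0 = 25100 s = 6.972 h.
Half-life 0.539 d → k = ln 2 / 0.539 = 1.286 d⁻¹.
First-order decay: C = 41.57·exp(−k·t) = 41.57·0.6883 = 28.61 mg/L.
At the second outfall, C = (258.4·28.61 + 36.10·492.0) / (258.4 + 36.10) = 85.41 mg/L.

85.4 mg/L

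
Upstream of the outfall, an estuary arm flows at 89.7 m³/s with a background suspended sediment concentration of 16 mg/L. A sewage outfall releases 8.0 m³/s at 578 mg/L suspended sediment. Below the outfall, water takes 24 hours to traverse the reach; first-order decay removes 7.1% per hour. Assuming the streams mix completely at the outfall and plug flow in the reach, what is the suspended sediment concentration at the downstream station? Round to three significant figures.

Mass balance: C = (89.70·16.00 + 8.000·578.0) / 97.70 = 6059/97.70 = 62.02 mg/L.
7.1%/h lost → k = −ln(1 − 0.071) = 0.07365 h⁻¹.
After decay, C = 62.02 × e^(−kt) = 62.02 × 0.1708 = 10.59 mg/L.

10.6 mg/L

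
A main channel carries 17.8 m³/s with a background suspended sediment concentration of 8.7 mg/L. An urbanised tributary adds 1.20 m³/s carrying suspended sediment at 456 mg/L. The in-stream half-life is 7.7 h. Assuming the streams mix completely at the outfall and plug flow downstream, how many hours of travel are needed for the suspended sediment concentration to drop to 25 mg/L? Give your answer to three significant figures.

After mixing, C = (17.80·8.700 + 1.200·456.0) / 19.00 = 702.1/19.00 = 36.95 mg/L.
Half-life 7.7 h → k = ln 2 / 7.7 = 0.09002 h⁻¹ = 2.160 d⁻¹.
36.95·exp(−k·t) = 25 → t = ln(36.95/25)/k = 15620 s = 4.340 h.

4.34 h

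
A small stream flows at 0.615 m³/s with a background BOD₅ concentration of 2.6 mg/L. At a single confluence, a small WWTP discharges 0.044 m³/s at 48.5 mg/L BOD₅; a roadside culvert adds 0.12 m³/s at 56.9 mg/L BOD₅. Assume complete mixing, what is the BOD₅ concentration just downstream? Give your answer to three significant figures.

13.6 mg/L

Mixed concentration C = ΣQC/ΣQ = (0.6150·2.600 + 0.04400·48.50 + 0.1200·56.90) / 0.7790 = 10.56/0.7790 = 13.56 mg/L.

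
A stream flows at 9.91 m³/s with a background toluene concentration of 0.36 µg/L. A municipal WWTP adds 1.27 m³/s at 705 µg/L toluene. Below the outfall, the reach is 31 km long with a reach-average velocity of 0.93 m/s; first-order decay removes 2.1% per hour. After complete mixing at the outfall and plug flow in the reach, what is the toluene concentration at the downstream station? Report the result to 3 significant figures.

Mixed concentration C = ΣQC/ΣQ = (9.910·0.3600 + 1.270·705.0) / 11.18 = 898.9/11.18 = 80.40 µg/L.
Travel time t = 31·1000 / 0.93 = 33330 s = 9.259 h.
2.1%/h lost → k = −ln(1 − 0.021) = 0.02122 h⁻¹.
First-order decay: C = 80.40·exp(−k·t) = 80.40·0.8216 = 66.06 µg/L.

66.1 µg/L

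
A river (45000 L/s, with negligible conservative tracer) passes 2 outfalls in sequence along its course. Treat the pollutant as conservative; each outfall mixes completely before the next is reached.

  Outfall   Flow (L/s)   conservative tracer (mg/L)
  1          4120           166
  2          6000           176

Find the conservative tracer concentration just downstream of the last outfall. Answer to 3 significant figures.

Below outfall 1: Q → 49120 L/s, C = (45000·0 + 4120·166.0)/49120 = 13.92 mg/L.
Below outfall 2: Q → 55120 L/s, C = (49120·13.92 + 6000·176.0)/55120 = 31.57 mg/L.

31.6 mg/L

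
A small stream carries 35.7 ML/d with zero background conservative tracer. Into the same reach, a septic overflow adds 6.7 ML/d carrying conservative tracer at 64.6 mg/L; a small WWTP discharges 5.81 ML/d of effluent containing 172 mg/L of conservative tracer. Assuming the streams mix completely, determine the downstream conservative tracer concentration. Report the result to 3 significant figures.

29.7 mg/L

Flow-weighted average: C = (35.70·0 + 6.700·64.60 + 5.810·172.0) / 48.21 = 1432/48.21 = 29.71 mg/L.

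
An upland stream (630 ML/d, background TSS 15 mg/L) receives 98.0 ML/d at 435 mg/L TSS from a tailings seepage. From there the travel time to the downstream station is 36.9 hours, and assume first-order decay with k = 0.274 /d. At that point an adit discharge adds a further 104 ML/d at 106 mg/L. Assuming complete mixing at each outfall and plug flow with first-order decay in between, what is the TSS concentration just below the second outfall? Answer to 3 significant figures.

Mass balance: C = (630.0·15.00 + 98.00·435.0) / 728.0 = 52080/728.0 = 71.54 mg/L; combined flow 728.0 ML/d.
After decay, C = 71.54 × e^(−kt) = 71.54 × 0.6562 = 46.94 mg/L.
Second outfall: C = (728.0·46.94 + 104.0·106.0)/832.0 = 54.33 mg/L.

54.3 mg/L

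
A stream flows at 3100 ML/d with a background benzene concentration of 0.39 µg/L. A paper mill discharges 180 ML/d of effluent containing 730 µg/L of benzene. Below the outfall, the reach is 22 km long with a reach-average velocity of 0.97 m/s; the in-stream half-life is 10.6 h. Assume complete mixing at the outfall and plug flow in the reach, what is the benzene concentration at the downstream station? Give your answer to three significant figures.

Mass balance: C = (3100·0.3900 + 180.0·730.0) / 3280 = 132600/3280 = 40.43 µg/L.
Travel time t = 22·1000 / 0.97 = 22680 s = 6.300 h.
Half-life 10.6 h → k = ln 2 / 10.6 = 0.06539 h⁻¹ = 1.569 d⁻¹.
Applying C = C₀e^(−kt): 40.43 × 0.6623 = 26.78 µg/L.

26.8 µg/L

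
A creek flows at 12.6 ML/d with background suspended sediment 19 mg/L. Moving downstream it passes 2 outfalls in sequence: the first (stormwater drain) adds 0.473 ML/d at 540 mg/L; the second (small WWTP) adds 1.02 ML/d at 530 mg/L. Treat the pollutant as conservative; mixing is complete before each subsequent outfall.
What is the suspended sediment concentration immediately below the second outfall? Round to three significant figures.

73.5 mg/L

Below outfall 1: Q → 13.07 ML/d, C = (12.60·19.00 + 0.4730·540.0)/13.07 = 37.85 mg/L.
Below outfall 2: Q → 14.09 ML/d, C = (13.07·37.85 + 1.020·530.0)/14.09 = 73.47 mg/L.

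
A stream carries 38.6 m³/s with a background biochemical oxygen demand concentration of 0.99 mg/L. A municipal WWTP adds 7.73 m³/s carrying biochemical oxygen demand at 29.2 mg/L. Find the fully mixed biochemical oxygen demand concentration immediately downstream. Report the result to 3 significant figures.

5.70 mg/L

Mass balance: C = (38.60·0.9900 + 7.730·29.20) / 46.33 = 263.9/46.33 = 5.697 mg/L.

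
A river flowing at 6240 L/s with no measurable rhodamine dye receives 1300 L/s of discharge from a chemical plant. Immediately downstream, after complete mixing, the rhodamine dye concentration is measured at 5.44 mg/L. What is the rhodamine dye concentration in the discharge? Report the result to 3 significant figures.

31.6 mg/L

Mass balance: 6240·0 + 1300·Cₑ = 7540·5.440
→ Cₑ = (7540·5.440 − 6240·0) / 1300 = 31.55 mg/L.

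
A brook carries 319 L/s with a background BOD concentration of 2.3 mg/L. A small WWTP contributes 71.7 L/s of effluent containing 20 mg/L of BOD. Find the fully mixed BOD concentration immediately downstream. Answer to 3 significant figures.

5.55 mg/L

Mass balance: C = (319.0·2.300 + 71.70·20.00) / 390.7 = 2168/390.7 = 5.548 mg/L.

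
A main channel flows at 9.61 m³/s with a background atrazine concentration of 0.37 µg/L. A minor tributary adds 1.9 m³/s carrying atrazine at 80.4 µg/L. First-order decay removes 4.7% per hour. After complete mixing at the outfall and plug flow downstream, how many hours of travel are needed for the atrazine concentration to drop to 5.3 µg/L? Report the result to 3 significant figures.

19.5 h

Mixed concentration C = ΣQC/ΣQ = (9.610·0.3700 + 1.900·80.40) / 11.51 = 156.3/11.51 = 13.58 µg/L.
4.7%/h lost → k = −ln(1 − 0.047) = 0.04814 h⁻¹.
13.58·exp(−k·t) = 5.3 → t = ln(13.58/5.3)/k = 70370 s = 19.55 h.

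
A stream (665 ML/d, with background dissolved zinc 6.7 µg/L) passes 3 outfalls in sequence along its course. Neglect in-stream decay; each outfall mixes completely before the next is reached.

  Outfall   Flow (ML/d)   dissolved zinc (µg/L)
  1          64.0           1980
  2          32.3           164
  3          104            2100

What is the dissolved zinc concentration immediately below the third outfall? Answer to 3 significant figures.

410 µg/L

Below outfall 1: Q → 729.0 ML/d, C = (665.0·6.700 + 64.00·1980)/729.0 = 179.9 µg/L.
Below outfall 2: Q → 761.3 ML/d, C = (729.0·179.9 + 32.30·164.0)/761.3 = 179.3 µg/L.
Below outfall 3: Q → 865.3 ML/d, C = (761.3·179.3 + 104.0·2100)/865.3 = 410.1 µg/L.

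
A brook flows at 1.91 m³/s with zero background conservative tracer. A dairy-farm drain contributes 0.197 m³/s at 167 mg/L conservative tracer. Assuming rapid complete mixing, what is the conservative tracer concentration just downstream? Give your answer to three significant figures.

15.6 mg/L

Conservation of mass: C = (1.910·0 + 0.1970·167.0) / 2.107 = 32.90/2.107 = 15.61 mg/L.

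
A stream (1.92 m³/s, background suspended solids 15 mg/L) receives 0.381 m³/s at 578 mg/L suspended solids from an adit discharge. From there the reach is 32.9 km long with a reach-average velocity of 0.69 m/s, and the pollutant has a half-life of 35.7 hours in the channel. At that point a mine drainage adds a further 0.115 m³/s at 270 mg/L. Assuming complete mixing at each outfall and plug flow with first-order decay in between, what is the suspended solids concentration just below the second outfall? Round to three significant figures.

Mixed concentration C = ΣQC/ΣQ = (1.920·15.00 + 0.3810·578.0) / 2.301 = 249.0/2.301 = 108.2 mg/L; combined flow 2.301 m³/s.
Travel time t = 32.9·1000 / 0.69 = 47680 s = 13.24 h.
Half-life 35.7 h → k = ln 2 / 35.7 = 0.01942 h⁻¹ = 0.4660 d⁻¹.
Applying C = C₀e^(−kt): 108.2 × 0.7732 = 83.68 mg/L.
Second outfall: C = (2.301·83.68 + 0.1150·270.0)/2.416 = 92.55 mg/L.

92.6 mg/L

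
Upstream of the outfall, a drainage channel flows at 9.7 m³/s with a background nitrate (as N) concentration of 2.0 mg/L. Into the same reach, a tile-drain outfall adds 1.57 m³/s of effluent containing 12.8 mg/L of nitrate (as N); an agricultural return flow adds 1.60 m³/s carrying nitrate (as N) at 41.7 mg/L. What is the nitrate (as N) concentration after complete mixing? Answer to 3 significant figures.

After mixing, C = (9.700·2.000 + 1.570·12.80 + 1.600·41.70) / 12.87 = 106.2/12.87 = 8.253 mg/L.

8.25 mg/L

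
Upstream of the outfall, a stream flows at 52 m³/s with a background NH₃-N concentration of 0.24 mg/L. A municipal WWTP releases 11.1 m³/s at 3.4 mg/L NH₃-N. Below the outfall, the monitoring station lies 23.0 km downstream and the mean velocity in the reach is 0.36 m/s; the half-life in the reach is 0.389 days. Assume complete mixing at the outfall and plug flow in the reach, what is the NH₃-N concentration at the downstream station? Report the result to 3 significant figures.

Conservation of mass: C = (52.00·0.2400 + 11.10·3.400) / 63.10 = 50.22/63.10 = 0.7959 mg/L.
Travel time t = 23.0·1000 / 0.36 = 63890 s = 17.75 h.
Half-life 0.389 d → k = ln 2 / 0.389 = 1.782 d⁻¹.
Decay over the reach: 0.7959·exp(−kt) = 0.7959·0.2678 = 0.2131 mg/L.

0.213 mg/L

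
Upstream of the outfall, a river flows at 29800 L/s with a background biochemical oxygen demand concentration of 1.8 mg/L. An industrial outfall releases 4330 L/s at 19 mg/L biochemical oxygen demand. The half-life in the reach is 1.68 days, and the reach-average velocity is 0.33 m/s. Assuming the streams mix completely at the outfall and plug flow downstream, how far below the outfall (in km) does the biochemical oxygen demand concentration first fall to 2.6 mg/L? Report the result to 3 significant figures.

Mixed concentration C = ΣQC/ΣQ = (29800·1.800 + 4330·19.00) / 34130 = 135900/34130 = 3.982 mg/L.
Half-life 1.68 d → k = ln 2 / 1.68 = 0.4126 d⁻¹.
Set 3.982·exp(−k·t) = 2.6 → t = ln(3.982/2.6)/k = 89270 s = 24.80 h.
Distance = v·t = 0.33·89270 = 29460 m = 29.46 km.

29.5 km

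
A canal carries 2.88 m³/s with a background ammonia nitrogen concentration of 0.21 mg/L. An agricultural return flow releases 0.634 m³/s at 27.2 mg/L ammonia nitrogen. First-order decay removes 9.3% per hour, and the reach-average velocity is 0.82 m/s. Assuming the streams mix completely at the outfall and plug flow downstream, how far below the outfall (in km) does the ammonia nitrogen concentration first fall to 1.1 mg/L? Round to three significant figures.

Mixed concentration C = ΣQC/ΣQ = (2.880·0.2100 + 0.6340·27.20) / 3.514 = 17.85/3.514 = 5.080 mg/L.
9.3%/h lost → k = −ln(1 − 0.093) = 0.09761 h⁻¹.
Set 5.080·exp(−k·t) = 1.1 → t = ln(5.080/1.1)/k = 56420 s = 15.67 h.
Distance = v·t = 0.82·56420 = 46270 m = 46.27 km.

46.3 km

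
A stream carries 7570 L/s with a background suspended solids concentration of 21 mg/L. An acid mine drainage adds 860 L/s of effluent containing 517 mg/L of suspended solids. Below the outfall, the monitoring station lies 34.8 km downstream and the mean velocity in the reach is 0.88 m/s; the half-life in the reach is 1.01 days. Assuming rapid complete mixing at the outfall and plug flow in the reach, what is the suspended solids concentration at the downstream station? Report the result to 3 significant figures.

52.3 mg/L

Flow-weighted average: C = (7570·21.00 + 860.0·517.0) / 8430 = 603600/8430 = 71.60 mg/L.
Travel time t = 34.8·1000 / 0.88 = 39550 s = 10.98 h.
Half-life 1.01 d → k = ln 2 / 1.01 = 0.6863 d⁻¹.
Decay over the reach: 71.60·exp(−kt) = 71.60·0.7304 = 52.30 mg/L.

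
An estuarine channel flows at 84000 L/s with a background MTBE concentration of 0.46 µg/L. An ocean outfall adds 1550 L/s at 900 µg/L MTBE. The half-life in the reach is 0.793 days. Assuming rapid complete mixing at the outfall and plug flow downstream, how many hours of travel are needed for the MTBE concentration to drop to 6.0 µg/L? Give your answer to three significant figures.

Mass balance: C = (84000·0.4600 + 1550·900.0) / 85550 = 1434000/85550 = 16.76 µg/L.
Half-life 0.793 d → k = ln 2 / 0.793 = 0.8741 d⁻¹.
16.76·exp(−k·t) = 6.0 → t = ln(16.76/6.0)/k = 101500 s = 28.20 h.

28.2 h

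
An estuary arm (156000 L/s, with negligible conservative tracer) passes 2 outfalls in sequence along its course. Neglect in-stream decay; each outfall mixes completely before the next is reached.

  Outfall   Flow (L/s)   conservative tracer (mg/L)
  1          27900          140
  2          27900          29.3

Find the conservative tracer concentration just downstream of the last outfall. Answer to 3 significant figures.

22.3 mg/L

Below outfall 1: Q → 183900 L/s, C = (156000·0 + 27900·140.0)/183900 = 21.24 mg/L.
Below outfall 2: Q → 211800 L/s, C = (183900·21.24 + 27900·29.30)/211800 = 22.30 mg/L.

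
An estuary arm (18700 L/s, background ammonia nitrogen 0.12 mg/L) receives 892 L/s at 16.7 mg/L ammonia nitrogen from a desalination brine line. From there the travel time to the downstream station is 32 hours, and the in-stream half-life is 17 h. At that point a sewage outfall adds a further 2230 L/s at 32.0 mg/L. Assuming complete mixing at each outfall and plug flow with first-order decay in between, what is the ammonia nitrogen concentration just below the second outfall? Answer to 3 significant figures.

3.48 mg/L

After mixing, C = (18700·0.1200 + 892.0·16.70) / 19590 = 17140/19590 = 0.8749 mg/L; combined flow 19590 L/s.
Half-life 17 h → k = ln 2 / 17 = 0.04077 h⁻¹ = 0.9786 d⁻¹.
Applying C = C₀e^(−kt): 0.8749 × 0.2712 = 0.2373 mg/L.
Second outfall: C = (19590·0.2373 + 2230·32.00)/21820 = 3.483 mg/L.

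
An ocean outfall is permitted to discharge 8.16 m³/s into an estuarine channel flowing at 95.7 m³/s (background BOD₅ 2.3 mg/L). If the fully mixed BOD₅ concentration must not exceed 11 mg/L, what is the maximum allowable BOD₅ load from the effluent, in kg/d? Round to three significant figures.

79700 kg/d

Mass balance at the limit: 95.70·2.300 + 8.160·Cₑ = 103.9·11 → Cₑ = 113.0 mg/L.
Load = 8.160 m³/s × 113.0 g/m³ × 86 400 s/d = 79690 kg/d.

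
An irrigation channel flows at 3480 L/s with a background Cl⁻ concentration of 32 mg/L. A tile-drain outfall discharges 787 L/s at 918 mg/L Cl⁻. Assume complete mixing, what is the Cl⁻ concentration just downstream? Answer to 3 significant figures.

After mixing, C = (3480·32.00 + 787.0·918.0) / 4267 = 833800/4267 = 195.4 mg/L.

195 mg/L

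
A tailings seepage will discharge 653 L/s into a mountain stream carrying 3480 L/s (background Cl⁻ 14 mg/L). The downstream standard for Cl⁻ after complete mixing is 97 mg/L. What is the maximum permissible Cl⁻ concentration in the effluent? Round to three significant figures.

539 mg/L

At the limit, (Qr·Cr + Qe·Cₑ)/(Qr + Qe) = 97:
Cₑ = (4133·97 − 3480·14.00) / 653.0 = 539.3 mg/L.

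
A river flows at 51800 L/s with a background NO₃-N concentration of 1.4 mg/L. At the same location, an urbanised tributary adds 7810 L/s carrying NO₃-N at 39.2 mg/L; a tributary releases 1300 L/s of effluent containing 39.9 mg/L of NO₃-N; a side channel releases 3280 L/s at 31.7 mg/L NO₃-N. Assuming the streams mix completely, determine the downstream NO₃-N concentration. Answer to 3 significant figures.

8.33 mg/L

Conservation of mass: C = (51800·1.400 + 7810·39.20 + 1300·39.90 + 3280·31.70) / 64190 = 534500/64190 = 8.327 mg/L.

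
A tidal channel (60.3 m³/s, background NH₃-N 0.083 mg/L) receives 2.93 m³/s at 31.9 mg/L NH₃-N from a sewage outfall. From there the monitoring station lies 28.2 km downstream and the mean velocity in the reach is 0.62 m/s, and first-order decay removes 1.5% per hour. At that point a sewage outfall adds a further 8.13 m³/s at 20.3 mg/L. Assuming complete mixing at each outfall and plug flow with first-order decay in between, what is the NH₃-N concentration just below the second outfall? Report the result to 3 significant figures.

Mixed concentration C = ΣQC/ΣQ = (60.30·0.08300 + 2.930·31.90) / 63.23 = 98.47/63.23 = 1.557 mg/L; combined flow 63.23 m³/s.
Travel time t = 28.2·1000 / 0.62 = 45480 s = 12.63 h.
1.5%/h lost → k = −ln(1 − 0.015) = 0.01511 h⁻¹.
Decay over the reach: 1.557·exp(−kt) = 1.557·0.8262 = 1.287 mg/L.
Second outfall: C = (63.23·1.287 + 8.130·20.30)/71.36 = 3.453 mg/L.

3.45 mg/L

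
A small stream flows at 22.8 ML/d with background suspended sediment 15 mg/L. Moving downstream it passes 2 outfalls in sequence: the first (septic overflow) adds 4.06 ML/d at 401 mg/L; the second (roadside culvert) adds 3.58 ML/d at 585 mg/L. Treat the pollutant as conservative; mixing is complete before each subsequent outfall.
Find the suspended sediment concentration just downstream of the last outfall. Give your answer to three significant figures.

134 mg/L

Outfall 1: combined Q = 26.86 ML/d; C = (22.80·15.00 + 4.060·401.0)/26.86 = 73.35 mg/L.
Outfall 2: combined Q = 30.44 ML/d; C = (26.86·73.35 + 3.580·585.0)/30.44 = 133.5 mg/L.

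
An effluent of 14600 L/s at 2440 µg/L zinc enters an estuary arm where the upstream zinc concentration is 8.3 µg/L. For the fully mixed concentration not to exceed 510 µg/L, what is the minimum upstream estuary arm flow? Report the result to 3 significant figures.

56200 L/s

Set C_mix = 510: (Q·8.300 + 14600·2440) / (Q + 14600) = 510
→ Q = 14600·(2440 − 510)/(510 − 8.300) = 56170 L/s.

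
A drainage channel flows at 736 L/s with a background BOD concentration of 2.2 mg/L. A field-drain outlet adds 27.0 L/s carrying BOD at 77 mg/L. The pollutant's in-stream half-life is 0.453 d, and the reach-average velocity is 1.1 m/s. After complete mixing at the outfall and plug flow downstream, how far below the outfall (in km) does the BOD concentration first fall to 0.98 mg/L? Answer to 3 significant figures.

99.3 km

Conservation of mass: C = (736.0·2.200 + 27.00·77.00) / 763.0 = 3698/763.0 = 4.847 mg/L.
Half-life 0.453 d → k = ln 2 / 0.453 = 1.530 d⁻¹.
Set 4.847·exp(−k·t) = 0.98 → t = ln(4.847/0.98)/k = 90260 s = 25.07 h.
Distance = v·t = 1.1·90260 = 99290 m = 99.29 km.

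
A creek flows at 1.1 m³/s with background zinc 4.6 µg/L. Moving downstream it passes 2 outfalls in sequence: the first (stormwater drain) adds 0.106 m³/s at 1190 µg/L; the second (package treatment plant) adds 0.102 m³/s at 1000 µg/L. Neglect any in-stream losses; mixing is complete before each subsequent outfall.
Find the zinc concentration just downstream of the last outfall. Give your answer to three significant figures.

Below outfall 1: Q → 1.206 m³/s, C = (1.100·4.600 + 0.1060·1190)/1.206 = 108.8 µg/L.
Below outfall 2: Q → 1.308 m³/s, C = (1.206·108.8 + 0.1020·1000)/1.308 = 178.3 µg/L.

178 µg/L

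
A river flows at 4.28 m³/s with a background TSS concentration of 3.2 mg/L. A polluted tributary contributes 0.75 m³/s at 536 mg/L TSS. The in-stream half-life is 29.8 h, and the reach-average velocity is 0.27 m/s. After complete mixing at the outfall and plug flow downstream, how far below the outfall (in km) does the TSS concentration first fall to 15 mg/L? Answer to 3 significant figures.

After mixing, C = (4.280·3.200 + 0.7500·536.0) / 5.030 = 415.7/5.030 = 82.64 mg/L.
Half-life 29.8 h → k = ln 2 / 29.8 = 0.02326 h⁻¹ = 0.5582 d⁻¹.
Set 82.64·exp(−k·t) = 15 → t = ln(82.64/15)/k = 264100 s = 73.37 h.
Distance = v·t = 0.27·264100 = 71310 m = 71.31 km.

71.3 km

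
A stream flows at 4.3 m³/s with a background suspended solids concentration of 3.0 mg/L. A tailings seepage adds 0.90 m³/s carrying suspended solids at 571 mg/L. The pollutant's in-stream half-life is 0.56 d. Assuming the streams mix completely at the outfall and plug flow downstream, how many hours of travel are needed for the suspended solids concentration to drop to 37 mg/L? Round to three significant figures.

Mixed concentration C = ΣQC/ΣQ = (4.300·3.000 + 0.9000·571.0) / 5.200 = 526.8/5.200 = 101.3 mg/L.
Half-life 0.56 d → k = ln 2 / 0.56 = 1.238 d⁻¹.
101.3·exp(−k·t) = 37 → t = ln(101.3/37)/k = 70310 s = 19.53 h.

19.5 h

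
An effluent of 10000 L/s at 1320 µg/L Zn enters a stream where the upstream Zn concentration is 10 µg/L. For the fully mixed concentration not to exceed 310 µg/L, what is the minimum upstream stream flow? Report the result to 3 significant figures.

33700 L/s

Set C_mix = 310: (Q·10.00 + 10000·1320) / (Q + 10000) = 310
→ Q = 10000·(1320 − 310)/(310 − 10.00) = 33670 L/s.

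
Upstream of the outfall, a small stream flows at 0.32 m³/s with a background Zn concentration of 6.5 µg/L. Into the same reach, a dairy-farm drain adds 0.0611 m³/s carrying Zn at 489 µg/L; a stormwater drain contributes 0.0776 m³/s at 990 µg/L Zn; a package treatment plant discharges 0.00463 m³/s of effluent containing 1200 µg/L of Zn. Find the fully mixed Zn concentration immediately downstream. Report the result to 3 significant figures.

Mass balance: C = (0.3200·6.500 + 0.06110·489.0 + 0.07760·990.0 + 0.004630·1200) / 0.4633 = 114.3/0.4633 = 246.8 µg/L.

247 µg/L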